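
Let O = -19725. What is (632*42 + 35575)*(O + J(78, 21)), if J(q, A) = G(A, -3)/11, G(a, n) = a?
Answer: -13476965526/11 ≈ -1.2252e+9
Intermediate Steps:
J(q, A) = A/11
(632*42 + 35575)*(O + J(78, 21)) = (632*42 + 35575)*(-19725 + (1/11)*21) = (26544 + 35575)*(-19725 + 21/11) = 62119*(-216954/11) = -13476965526/11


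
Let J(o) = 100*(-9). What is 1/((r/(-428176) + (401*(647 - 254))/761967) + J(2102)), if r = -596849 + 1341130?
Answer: -108751994064/98043341331053 ≈ -0.0011092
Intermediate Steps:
J(o) = -900
r = 744281
1/((r/(-428176) + (401*(647 - 254))/761967) + J(2102)) = 1/((744281/(-428176) + (401*(647 - 254))/761967) - 900) = 1/((744281*(-1/428176) + (401*393)*(1/761967)) - 900) = 1/((-744281/428176 + 157593*(1/761967)) - 900) = 1/((-744281/428176 + 52531/253989) - 900) = 1/(-166546673453/108751994064 - 900) = 1/(-98043341331053/108751994064) = -108751994064/98043341331053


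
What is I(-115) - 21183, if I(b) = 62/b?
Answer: -2436107/115 ≈ -21184.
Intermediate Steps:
I(-115) - 21183 = 62/(-115) - 21183 = 62*(-1/115) - 21183 = -62/115 - 21183 = -2436107/115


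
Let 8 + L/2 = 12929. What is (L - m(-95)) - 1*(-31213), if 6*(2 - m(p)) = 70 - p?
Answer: 114161/2 ≈ 57081.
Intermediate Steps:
L = 25842 (L = -16 + 2*12929 = -16 + 25858 = 25842)
m(p) = -29/3 + p/6 (m(p) = 2 - (70 - p)/6 = 2 + (-35/3 + p/6) = -29/3 + p/6)
(L - m(-95)) - 1*(-31213) = (25842 - (-29/3 + (⅙)*(-95))) - 1*(-31213) = (25842 - (-29/3 - 95/6)) + 31213 = (25842 - 1*(-51/2)) + 31213 = (25842 + 51/2) + 31213 = 51735/2 + 31213 = 114161/2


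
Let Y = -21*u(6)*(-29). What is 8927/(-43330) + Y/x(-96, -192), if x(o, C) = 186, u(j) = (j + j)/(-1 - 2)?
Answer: -17868717/1343230 ≈ -13.303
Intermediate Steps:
u(j) = -2*j/3 (u(j) = (2*j)/(-3) = (2*j)*(-⅓) = -2*j/3)
Y = -2436 (Y = -(-14)*6*(-29) = -21*(-4)*(-29) = 84*(-29) = -2436)
8927/(-43330) + Y/x(-96, -192) = 8927/(-43330) - 2436/186 = 8927*(-1/43330) - 2436*1/186 = -8927/43330 - 406/31 = -17868717/1343230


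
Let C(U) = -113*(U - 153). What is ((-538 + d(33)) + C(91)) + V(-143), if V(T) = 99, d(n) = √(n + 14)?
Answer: 6567 + √47 ≈ 6573.9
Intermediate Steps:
d(n) = √(14 + n)
C(U) = 17289 - 113*U (C(U) = -113*(-153 + U) = 17289 - 113*U)
((-538 + d(33)) + C(91)) + V(-143) = ((-538 + √(14 + 33)) + (17289 - 113*91)) + 99 = ((-538 + √47) + (17289 - 10283)) + 99 = ((-538 + √47) + 7006) + 99 = (6468 + √47) + 99 = 6567 + √47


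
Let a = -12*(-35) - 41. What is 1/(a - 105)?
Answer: 1/274 ≈ 0.0036496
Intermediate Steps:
a = 379 (a = 420 - 41 = 379)
1/(a - 105) = 1/(379 - 105) = 1/274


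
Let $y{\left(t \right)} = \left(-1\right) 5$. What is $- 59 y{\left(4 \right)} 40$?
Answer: $11800$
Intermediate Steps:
$y{\left(t \right)} = -5$
$- 59 y{\left(4 \right)} 40 = \left(-59\right) \left(-5\right) 40 = 295 \cdot 40 = 11800$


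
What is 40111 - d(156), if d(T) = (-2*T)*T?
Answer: 88783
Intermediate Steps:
d(T) = -2*T²
40111 - d(156) = 40111 - (-2)*156² = 40111 - (-2)*24336 = 40111 - 1*(-48672) = 40111 + 48672 = 88783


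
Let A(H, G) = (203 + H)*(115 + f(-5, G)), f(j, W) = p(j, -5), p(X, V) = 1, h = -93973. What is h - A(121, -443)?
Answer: -131557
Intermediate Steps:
f(j, W) = 1
A(H, G) = 23548 + 116*H (A(H, G) = (203 + H)*(115 + 1) = (203 + H)*116 = 23548 + 116*H)
h - A(121, -443) = -93973 - (23548 + 116*121) = -93973 - (23548 + 14036) = -93973 - 1*37584 = -93973 - 37584 = -131557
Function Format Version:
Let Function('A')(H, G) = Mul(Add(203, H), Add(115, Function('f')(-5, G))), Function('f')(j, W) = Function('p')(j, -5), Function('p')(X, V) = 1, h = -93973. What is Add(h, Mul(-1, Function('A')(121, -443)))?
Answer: -131557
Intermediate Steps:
Function('f')(j, W) = 1
Function('A')(H, G) = Add(23548, Mul(116, H)) (Function('A')(H, G) = Mul(Add(203, H), Add(115, 1)) = Mul(Add(203, H), 116) = Add(23548, Mul(116, H)))
Add(h, Mul(-1, Function('A')(121, -443))) = Add(-93973, Mul(-1, Add(23548, Mul(116, 121)))) = Add(-93973, Mul(-1, Add(23548, 14036))) = Add(-93973, Mul(-1, 37584)) = Add(-93973, -37584) = -131557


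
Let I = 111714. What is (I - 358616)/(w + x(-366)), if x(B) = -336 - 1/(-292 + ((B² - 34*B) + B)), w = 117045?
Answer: -35983991284/17009403077 ≈ -2.1155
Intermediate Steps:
x(B) = -336 - 1/(-292 + B² - 33*B) (x(B) = -336 - 1/(-292 + (B² - 33*B)) = -336 - 1/(-292 + B² - 33*B))
(I - 358616)/(w + x(-366)) = (111714 - 358616)/(117045 + (-98111 - 11088*(-366) + 336*(-366)²)/(292 - 1*(-366)² + 33*(-366))) = -246902/(117045 + (-98111 + 4058208 + 336*133956)/(292 - 1*133956 - 12078)) = -246902/(117045 + (-98111 + 4058208 + 45009216)/(292 - 133956 - 12078)) = -246902/(117045 + 48969313/(-145742)) = -246902/(117045 - 1/145742*48969313) = -246902/(117045 - 48969313/145742) = -246902/17009403077/145742 = -246902*145742/17009403077 = -35983991284/17009403077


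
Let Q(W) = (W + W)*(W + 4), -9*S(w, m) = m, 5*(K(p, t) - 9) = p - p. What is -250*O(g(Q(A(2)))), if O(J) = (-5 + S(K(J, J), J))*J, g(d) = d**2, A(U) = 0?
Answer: 0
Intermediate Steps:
K(p, t) = 9 (K(p, t) = 9 + (p - p)/5 = 9 + (1/5)*0 = 9 + 0 = 9)
S(w, m) = -m/9
Q(W) = 2*W*(4 + W) (Q(W) = (2*W)*(4 + W) = 2*W*(4 + W))
O(J) = J*(-5 - J/9) (O(J) = (-5 - J/9)*J = J*(-5 - J/9))
-250*O(g(Q(A(2)))) = -(-250)*(2*0*(4 + 0))**2*(45 + (2*0*(4 + 0))**2)/9 = -(-250)*(2*0*4)**2*(45 + (2*0*4)**2)/9 = -(-250)*0**2*(45 + 0**2)/9 = -(-250)*0*(45 + 0)/9 = -(-250)*0*45/9 = -250*0 = 0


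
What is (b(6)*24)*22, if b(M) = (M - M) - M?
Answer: -3168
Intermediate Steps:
b(M) = -M (b(M) = 0 - M = -M)
(b(6)*24)*22 = (-1*6*24)*22 = -6*24*22 = -144*22 = -3168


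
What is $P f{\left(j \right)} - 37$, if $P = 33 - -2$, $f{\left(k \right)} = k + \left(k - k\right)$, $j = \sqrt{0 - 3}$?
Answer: $-37 + 35 i \sqrt{3} \approx -37.0 + 60.622 i$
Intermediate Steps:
$j = i \sqrt{3}$ ($j = \sqrt{-3} = i \sqrt{3} \approx 1.732 i$)
$f{\left(k \right)} = k$ ($f{\left(k \right)} = k + 0 = k$)
$P = 35$ ($P = 33 + 2 = 35$)
$P f{\left(j \right)} - 37 = 35 i \sqrt{3} - 37 = -37 + 35 i \sqrt{3}$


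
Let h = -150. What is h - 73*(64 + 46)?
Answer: -8180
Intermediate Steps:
h - 73*(64 + 46) = -150 - 73*(64 + 46) = -150 - 73*110 = -150 - 8030 = -8180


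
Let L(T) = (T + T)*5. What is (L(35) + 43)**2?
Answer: 154449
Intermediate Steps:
L(T) = 10*T (L(T) = (2*T)*5 = 10*T)
(L(35) + 43)**2 = (10*35 + 43)**2 = (350 + 43)**2 = 393**2 = 154449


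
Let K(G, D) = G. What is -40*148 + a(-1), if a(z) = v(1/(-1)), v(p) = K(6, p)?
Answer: -5914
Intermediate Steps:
v(p) = 6
a(z) = 6
-40*148 + a(-1) = -40*148 + 6 = -5920 + 6 = -5914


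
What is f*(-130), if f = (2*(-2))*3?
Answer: 1560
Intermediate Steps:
f = -12 (f = -4*3 = -12)
f*(-130) = -12*(-130) = 1560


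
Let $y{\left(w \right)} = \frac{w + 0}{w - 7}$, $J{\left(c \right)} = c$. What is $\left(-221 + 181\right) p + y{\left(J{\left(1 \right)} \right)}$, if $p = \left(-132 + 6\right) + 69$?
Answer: $\frac{13679}{6} \approx 2279.8$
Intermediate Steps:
$p = -57$ ($p = -126 + 69 = -57$)
$y{\left(w \right)} = \frac{w}{-7 + w}$
$\left(-221 + 181\right) p + y{\left(J{\left(1 \right)} \right)} = \left(-221 + 181\right) \left(-57\right) + 1 \frac{1}{-7 + 1} = \left(-40\right) \left(-57\right) + 1 \frac{1}{-6} = 2280 + 1 \left(- \frac{1}{6}\right) = 2280 - \frac{1}{6} = \frac{13679}{6}$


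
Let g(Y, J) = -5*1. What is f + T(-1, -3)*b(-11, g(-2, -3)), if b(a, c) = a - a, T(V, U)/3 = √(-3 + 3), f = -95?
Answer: -95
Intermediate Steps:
T(V, U) = 0 (T(V, U) = 3*√(-3 + 3) = 3*√0 = 3*0 = 0)
g(Y, J) = -5
b(a, c) = 0
f + T(-1, -3)*b(-11, g(-2, -3)) = -95 + 0*0 = -95 + 0 = -95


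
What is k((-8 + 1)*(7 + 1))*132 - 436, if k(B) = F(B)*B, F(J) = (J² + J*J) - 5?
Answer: -46326100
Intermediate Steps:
F(J) = -5 + 2*J² (F(J) = (J² + J²) - 5 = 2*J² - 5 = -5 + 2*J²)
k(B) = B*(-5 + 2*B²) (k(B) = (-5 + 2*B²)*B = B*(-5 + 2*B²))
k((-8 + 1)*(7 + 1))*132 - 436 = (((-8 + 1)*(7 + 1))*(-5 + 2*((-8 + 1)*(7 + 1))²))*132 - 436 = ((-7*8)*(-5 + 2*(-7*8)²))*132 - 436 = -56*(-5 + 2*(-56)²)*132 - 436 = -56*(-5 + 2*3136)*132 - 436 = -56*(-5 + 6272)*132 - 436 = -56*6267*132 - 436 = -350952*132 - 436 = -46325664 - 436 = -46326100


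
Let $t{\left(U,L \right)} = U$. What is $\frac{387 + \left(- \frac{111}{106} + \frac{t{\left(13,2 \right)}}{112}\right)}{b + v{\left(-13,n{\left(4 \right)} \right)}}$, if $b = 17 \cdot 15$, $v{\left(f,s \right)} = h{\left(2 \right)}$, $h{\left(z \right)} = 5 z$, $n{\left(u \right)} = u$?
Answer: $\frac{458341}{314608} \approx 1.4569$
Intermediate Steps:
$v{\left(f,s \right)} = 10$ ($v{\left(f,s \right)} = 5 \cdot 2 = 10$)
$b = 255$
$\frac{387 + \left(- \frac{111}{106} + \frac{t{\left(13,2 \right)}}{112}\right)}{b + v{\left(-13,n{\left(4 \right)} \right)}} = \frac{387 + \left(- \frac{111}{106} + \frac{13}{112}\right)}{255 + 10} = \frac{387 + \left(\left(-111\right) \frac{1}{106} + 13 \cdot \frac{1}{112}\right)}{265} = \left(387 + \left(- \frac{111}{106} + \frac{13}{112}\right)\right) \frac{1}{265} = \left(387 - \frac{5527}{5936}\right) \frac{1}{265} = \frac{2291705}{5936} \cdot \frac{1}{265} = \frac{458341}{314608}$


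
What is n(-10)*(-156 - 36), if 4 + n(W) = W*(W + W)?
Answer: -37632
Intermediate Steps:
n(W) = -4 + 2*W**2 (n(W) = -4 + W*(W + W) = -4 + W*(2*W) = -4 + 2*W**2)
n(-10)*(-156 - 36) = (-4 + 2*(-10)**2)*(-156 - 36) = (-4 + 2*100)*(-192) = (-4 + 200)*(-192) = 196*(-192) = -37632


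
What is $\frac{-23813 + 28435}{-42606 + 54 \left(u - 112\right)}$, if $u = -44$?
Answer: $- \frac{2311}{25515} \approx -0.090574$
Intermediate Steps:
$\frac{-23813 + 28435}{-42606 + 54 \left(u - 112\right)} = \frac{-23813 + 28435}{-42606 + 54 \left(-44 - 112\right)} = \frac{4622}{-42606 + 54 \left(-156\right)} = \frac{4622}{-42606 - 8424} = \frac{4622}{-51030} = 4622 \left(- \frac{1}{51030}\right) = - \frac{2311}{25515}$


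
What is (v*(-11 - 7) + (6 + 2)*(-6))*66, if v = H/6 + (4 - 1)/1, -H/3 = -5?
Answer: -9702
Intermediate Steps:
H = 15 (H = -3*(-5) = 15)
v = 11/2 (v = 15/6 + (4 - 1)/1 = 15*(⅙) + 3*1 = 5/2 + 3 = 11/2 ≈ 5.5000)
(v*(-11 - 7) + (6 + 2)*(-6))*66 = (11*(-11 - 7)/2 + (6 + 2)*(-6))*66 = ((11/2)*(-18) + 8*(-6))*66 = (-99 - 48)*66 = -147*66 = -9702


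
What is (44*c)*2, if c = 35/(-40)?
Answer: -77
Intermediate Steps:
c = -7/8 (c = 35*(-1/40) = -7/8 ≈ -0.87500)
(44*c)*2 = (44*(-7/8))*2 = -77/2*2 = -77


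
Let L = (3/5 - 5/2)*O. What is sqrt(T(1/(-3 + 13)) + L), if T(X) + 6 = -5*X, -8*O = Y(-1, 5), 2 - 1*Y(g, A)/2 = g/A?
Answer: I*sqrt(2182)/20 ≈ 2.3356*I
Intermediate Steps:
Y(g, A) = 4 - 2*g/A
O = -11/20 (O = -(4 - 2*(-1)/5)/8 = -(4 - 2*(-1)*1/5)/8 = -(4 + 2/5)/8 = -1/8*22/5 = -11/20 ≈ -0.55000)
T(X) = -6 - 5*X
L = 209/200 (L = (3/5 - 5/2)*(-11/20) = -19/10*(-11/20) = 209/200 ≈ 1.0450)
sqrt(T(1/(-3 + 13)) + L) = sqrt((-6 - 5/(-3 + 13)) + 209/200) = sqrt((-6 - 5/10) + 209/200) = sqrt((-6 - 5*1/10) + 209/200) = sqrt((-6 - 1/2) + 209/200) = sqrt(-13/2 + 209/200) = sqrt(-1091/200) = I*sqrt(2182)/20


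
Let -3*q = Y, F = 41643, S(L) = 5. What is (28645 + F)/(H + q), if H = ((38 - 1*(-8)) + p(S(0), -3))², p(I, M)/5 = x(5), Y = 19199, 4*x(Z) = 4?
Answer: -52716/2849 ≈ -18.503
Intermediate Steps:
x(Z) = 1 (x(Z) = (¼)*4 = 1)
p(I, M) = 5 (p(I, M) = 5*1 = 5)
q = -19199/3 (q = -⅓*19199 = -19199/3 ≈ -6399.7)
H = 2601 (H = ((38 - 1*(-8)) + 5)² = ((38 + 8) + 5)² = (46 + 5)² = 51² = 2601)
(28645 + F)/(H + q) = (28645 + 41643)/(2601 - 19199/3) = 70288/(-11396/3) = 70288*(-3/11396) = -52716/2849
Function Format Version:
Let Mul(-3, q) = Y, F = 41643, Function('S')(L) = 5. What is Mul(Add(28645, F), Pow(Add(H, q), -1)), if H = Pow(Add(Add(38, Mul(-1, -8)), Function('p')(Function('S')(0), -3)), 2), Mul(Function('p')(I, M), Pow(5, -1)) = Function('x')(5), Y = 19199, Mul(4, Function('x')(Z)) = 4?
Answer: Rational(-52716, 2849) ≈ -18.503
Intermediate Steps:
Function('x')(Z) = 1 (Function('x')(Z) = Mul(Rational(1, 4), 4) = 1)
Function('p')(I, M) = 5 (Function('p')(I, M) = Mul(5, 1) = 5)
q = Rational(-19199, 3) (q = Mul(Rational(-1, 3), 19199) = Rational(-19199, 3) ≈ -6399.7)
H = 2601 (H = Pow(Add(Add(38, Mul(-1, -8)), 5), 2) = Pow(Add(Add(38, 8), 5), 2) = Pow(Add(46, 5), 2) = Pow(51, 2) = 2601)
Mul(Add(28645, F), Pow(Add(H, q), -1)) = Mul(Add(28645, 41643), Pow(Add(2601, Rational(-19199, 3)), -1)) = Mul(70288, Pow(Rational(-11396, 3), -1)) = Mul(70288, Rational(-3, 11396)) = Rational(-52716, 2849)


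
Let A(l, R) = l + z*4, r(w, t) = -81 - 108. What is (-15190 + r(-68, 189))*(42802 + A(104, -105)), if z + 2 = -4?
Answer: -659482278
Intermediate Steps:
z = -6 (z = -2 - 4 = -6)
r(w, t) = -189
A(l, R) = -24 + l (A(l, R) = l - 6*4 = l - 24 = -24 + l)
(-15190 + r(-68, 189))*(42802 + A(104, -105)) = (-15190 - 189)*(42802 + (-24 + 104)) = -15379*(42802 + 80) = -15379*42882 = -659482278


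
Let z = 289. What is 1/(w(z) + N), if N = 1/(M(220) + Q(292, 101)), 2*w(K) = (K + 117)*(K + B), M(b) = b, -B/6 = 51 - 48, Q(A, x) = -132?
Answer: 88/4841145 ≈ 1.8178e-5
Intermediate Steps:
B = -18 (B = -6*(51 - 48) = -6*3 = -18)
w(K) = (-18 + K)*(117 + K)/2 (w(K) = ((K + 117)*(K - 18))/2 = ((117 + K)*(-18 + K))/2 = ((-18 + K)*(117 + K))/2 = (-18 + K)*(117 + K)/2)
N = 1/88 (N = 1/(220 - 132) = 1/88 ≈ 0.011364)
1/(w(z) + N) = 1/((-1053 + (½)*289² + (99/2)*289) + 1/88) = 1/((-1053 + (½)*83521 + 28611/2) + 1/88) = 1/((-1053 + 83521/2 + 28611/2) + 1/88) = 1/(55013 + 1/88) = 1/(4841145/88) = 88/4841145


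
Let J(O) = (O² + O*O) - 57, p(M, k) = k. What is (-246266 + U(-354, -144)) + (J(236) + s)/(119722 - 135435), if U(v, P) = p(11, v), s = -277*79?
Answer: -203959448/827 ≈ -2.4663e+5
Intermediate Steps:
s = -21883
J(O) = -57 + 2*O² (J(O) = (O² + O²) - 57 = 2*O² - 57 = -57 + 2*O²)
U(v, P) = v
(-246266 + U(-354, -144)) + (J(236) + s)/(119722 - 135435) = (-246266 - 354) + ((-57 + 2*236²) - 21883)/(119722 - 135435) = -246620 + ((-57 + 2*55696) - 21883)/(-15713) = -246620 + ((-57 + 111392) - 21883)*(-1/15713) = -246620 + (111335 - 21883)*(-1/15713) = -246620 + 89452*(-1/15713) = -246620 - 4708/827 = -203959448/827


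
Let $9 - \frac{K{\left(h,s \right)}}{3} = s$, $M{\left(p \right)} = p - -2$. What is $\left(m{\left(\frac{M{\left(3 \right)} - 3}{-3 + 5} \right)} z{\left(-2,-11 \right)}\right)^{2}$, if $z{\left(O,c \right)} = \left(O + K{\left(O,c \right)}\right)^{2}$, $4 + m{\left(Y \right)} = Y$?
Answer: $101848464$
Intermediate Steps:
$M{\left(p \right)} = 2 + p$ ($M{\left(p \right)} = p + 2 = 2 + p$)
$K{\left(h,s \right)} = 27 - 3 s$
$m{\left(Y \right)} = -4 + Y$
$z{\left(O,c \right)} = \left(27 + O - 3 c\right)^{2}$ ($z{\left(O,c \right)} = \left(O - \left(-27 + 3 c\right)\right)^{2} = \left(27 + O - 3 c\right)^{2}$)
$\left(m{\left(\frac{M{\left(3 \right)} - 3}{-3 + 5} \right)} z{\left(-2,-11 \right)}\right)^{2} = \left(\left(-4 + \frac{\left(2 + 3\right) - 3}{-3 + 5}\right) \left(27 - 2 - -33\right)^{2}\right)^{2} = \left(\left(-4 + \frac{5 - 3}{2}\right) \left(27 - 2 + 33\right)^{2}\right)^{2} = \left(\left(-4 + 2 \cdot \frac{1}{2}\right) 58^{2}\right)^{2} = \left(\left(-4 + 1\right) 3364\right)^{2} = \left(\left(-3\right) 3364\right)^{2} = \left(-10092\right)^{2} = 101848464$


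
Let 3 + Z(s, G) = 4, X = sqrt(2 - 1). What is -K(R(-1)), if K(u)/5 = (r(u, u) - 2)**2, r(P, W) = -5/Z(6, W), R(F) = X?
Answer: -245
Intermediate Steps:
X = 1 (X = sqrt(1) = 1)
Z(s, G) = 1 (Z(s, G) = -3 + 4 = 1)
R(F) = 1
r(P, W) = -5 (r(P, W) = -5/1 = -5*1 = -5)
K(u) = 245 (K(u) = 5*(-5 - 2)**2 = 5*(-7)**2 = 5*49 = 245)
-K(R(-1)) = -1*245 = -245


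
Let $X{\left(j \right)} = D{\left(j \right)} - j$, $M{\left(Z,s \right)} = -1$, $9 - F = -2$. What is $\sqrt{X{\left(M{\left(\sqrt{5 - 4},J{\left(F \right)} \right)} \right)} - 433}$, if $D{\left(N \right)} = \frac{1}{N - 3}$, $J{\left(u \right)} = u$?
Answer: $\frac{i \sqrt{1729}}{2} \approx 20.791 i$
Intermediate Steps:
$F = 11$ ($F = 9 - -2 = 9 + 2 = 11$)
$D{\left(N \right)} = \frac{1}{-3 + N}$
$X{\left(j \right)} = \frac{1}{-3 + j} - j$
$\sqrt{X{\left(M{\left(\sqrt{5 - 4},J{\left(F \right)} \right)} \right)} - 433} = \sqrt{\frac{1 - - (-3 - 1)}{-3 - 1} - 433} = \sqrt{\frac{1 - \left(-1\right) \left(-4\right)}{-4} - 433} = \sqrt{- \frac{1 - 4}{4} - 433} = \sqrt{\left(- \frac{1}{4}\right) \left(-3\right) - 433} = \sqrt{\frac{3}{4} - 433} = \sqrt{- \frac{1729}{4}} = \frac{i \sqrt{1729}}{2}$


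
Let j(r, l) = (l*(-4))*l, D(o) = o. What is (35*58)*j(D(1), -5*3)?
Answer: -1827000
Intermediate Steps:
j(r, l) = -4*l² (j(r, l) = (-4*l)*l = -4*l²)
(35*58)*j(D(1), -5*3) = (35*58)*(-4*(-5*3)²) = 2030*(-4*(-15)²) = 2030*(-4*225) = 2030*(-900) = -1827000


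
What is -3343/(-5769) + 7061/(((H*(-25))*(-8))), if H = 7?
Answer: 45415109/8076600 ≈ 5.6230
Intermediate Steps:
-3343/(-5769) + 7061/(((H*(-25))*(-8))) = -3343/(-5769) + 7061/(((7*(-25))*(-8))) = -3343*(-1/5769) + 7061/((-175*(-8))) = 3343/5769 + 7061/1400 = 45415109/8076600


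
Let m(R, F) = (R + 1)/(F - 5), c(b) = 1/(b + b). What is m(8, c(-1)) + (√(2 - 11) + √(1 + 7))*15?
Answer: -18/11 + 30*√2 + 45*I ≈ 40.79 + 45.0*I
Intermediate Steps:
c(b) = 1/(2*b)
m(R, F) = (1 + R)/(-5 + F)
m(8, c(-1)) + (√(2 - 11) + √(1 + 7))*15 = (1 + 8)/(-5 + (½)/(-1)) + (√(2 - 11) + √(1 + 7))*15 = 9/(-5 + (½)*(-1)) + (√(-9) + √8)*15 = 9/(-5 - ½) + (3*I + 2*√2)*15 = 9/(-11/2) + (2*√2 + 3*I)*15 = -2/11*9 + (30*√2 + 45*I) = -18/11 + (30*√2 + 45*I) = -18/11 + 30*√2 + 45*I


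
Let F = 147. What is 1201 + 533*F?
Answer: 79552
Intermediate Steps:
1201 + 533*F = 1201 + 533*147 = 1201 + 78351 = 79552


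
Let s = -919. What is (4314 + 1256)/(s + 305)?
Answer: -2785/307 ≈ -9.0717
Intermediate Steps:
(4314 + 1256)/(s + 305) = (4314 + 1256)/(-919 + 305) = 5570/(-614) = 5570*(-1/614) = -2785/307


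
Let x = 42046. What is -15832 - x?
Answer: -57878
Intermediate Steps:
-15832 - x = -15832 - 1*42046 = -15832 - 42046 = -57878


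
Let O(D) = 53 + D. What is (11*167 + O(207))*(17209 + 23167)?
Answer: 84668472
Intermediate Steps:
(11*167 + O(207))*(17209 + 23167) = (11*167 + (53 + 207))*(17209 + 23167) = (1837 + 260)*40376 = 2097*40376 = 84668472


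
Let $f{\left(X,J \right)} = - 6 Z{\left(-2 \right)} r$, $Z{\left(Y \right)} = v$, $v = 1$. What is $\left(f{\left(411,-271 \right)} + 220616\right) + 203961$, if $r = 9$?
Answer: $424523$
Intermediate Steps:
$Z{\left(Y \right)} = 1$
$f{\left(X,J \right)} = -54$ ($f{\left(X,J \right)} = \left(-6\right) 1 \cdot 9 = \left(-6\right) 9 = -54$)
$\left(f{\left(411,-271 \right)} + 220616\right) + 203961 = \left(-54 + 220616\right) + 203961 = 220562 + 203961 = 424523$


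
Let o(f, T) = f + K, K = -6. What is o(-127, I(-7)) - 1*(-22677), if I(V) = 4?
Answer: 22544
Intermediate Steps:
o(f, T) = -6 + f (o(f, T) = f - 6 = -6 + f)
o(-127, I(-7)) - 1*(-22677) = (-6 - 127) - 1*(-22677) = -133 + 22677 = 22544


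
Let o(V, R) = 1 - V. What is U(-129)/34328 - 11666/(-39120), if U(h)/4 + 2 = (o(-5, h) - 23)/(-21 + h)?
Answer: 41684919/139886600 ≈ 0.29799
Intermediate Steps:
U(h) = -8 - 68/(-21 + h) (U(h) = -8 + 4*(((1 - 1*(-5)) - 23)/(-21 + h)) = -8 + 4*(((1 + 5) - 23)/(-21 + h)) = -8 + 4*((6 - 23)/(-21 + h)) = -8 + 4*(-17/(-21 + h)) = -8 - 68/(-21 + h))
U(-129)/34328 - 11666/(-39120) = (4*(25 - 2*(-129))/(-21 - 129))/34328 - 11666/(-39120) = (4*(25 + 258)/(-150))*(1/34328) - 11666*(-1/39120) = (4*(-1/150)*283)*(1/34328) + 5833/19560 = -566/75*1/34328 + 5833/19560 = -283/1287300 + 5833/19560 = 41684919/139886600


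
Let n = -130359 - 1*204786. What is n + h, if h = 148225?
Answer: -186920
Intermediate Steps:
n = -335145 (n = -130359 - 204786 = -335145)
n + h = -335145 + 148225 = -186920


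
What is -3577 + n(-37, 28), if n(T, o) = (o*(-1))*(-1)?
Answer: -3549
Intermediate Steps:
n(T, o) = o (n(T, o) = -o*(-1) = o)
-3577 + n(-37, 28) = -3577 + 28 = -3549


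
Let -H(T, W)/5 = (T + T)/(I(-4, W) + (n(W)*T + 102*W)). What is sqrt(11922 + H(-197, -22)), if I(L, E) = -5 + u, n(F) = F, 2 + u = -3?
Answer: sqrt(32239649)/52 ≈ 109.19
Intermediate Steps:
u = -5 (u = -2 - 3 = -5)
I(L, E) = -10 (I(L, E) = -5 - 5 = -10)
H(T, W) = -10*T/(-10 + 102*W + T*W) (H(T, W) = -5*(T + T)/(-10 + (W*T + 102*W)) = -5*2*T/(-10 + (T*W + 102*W)) = -5*2*T/(-10 + (102*W + T*W)) = -5*2*T/(-10 + 102*W + T*W) = -10*T/(-10 + 102*W + T*W))
sqrt(11922 + H(-197, -22)) = sqrt(11922 - 10*(-197)/(-10 + 102*(-22) - 197*(-22))) = sqrt(11922 - 10*(-197)/(-10 - 2244 + 4334)) = sqrt(11922 - 10*(-197)/2080) = sqrt(11922 - 10*(-197)*1/2080) = sqrt(11922 + 197/208) = sqrt(2479973/208) = sqrt(32239649)/52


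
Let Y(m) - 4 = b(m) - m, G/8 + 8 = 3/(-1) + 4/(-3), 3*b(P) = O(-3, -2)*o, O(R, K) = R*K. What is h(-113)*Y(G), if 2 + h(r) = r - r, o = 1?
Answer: -628/3 ≈ -209.33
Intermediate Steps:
O(R, K) = K*R
h(r) = -2 (h(r) = -2 + (r - r) = -2 + 0 = -2)
b(P) = 2 (b(P) = (-2*(-3)*1)/3 = (6*1)/3 = (⅓)*6 = 2)
G = -296/3 (G = -64 + 8*(3/(-1) + 4/(-3)) = -64 + 8*(3*(-1) + 4*(-⅓)) = -64 + 8*(-3 - 4/3) = -64 + 8*(-13/3) = -64 - 104/3 = -296/3 ≈ -98.667)
Y(m) = 6 - m (Y(m) = 4 + (2 - m) = 6 - m)
h(-113)*Y(G) = -2*(6 - 1*(-296/3)) = -2*(6 + 296/3) = -2*314/3 = -628/3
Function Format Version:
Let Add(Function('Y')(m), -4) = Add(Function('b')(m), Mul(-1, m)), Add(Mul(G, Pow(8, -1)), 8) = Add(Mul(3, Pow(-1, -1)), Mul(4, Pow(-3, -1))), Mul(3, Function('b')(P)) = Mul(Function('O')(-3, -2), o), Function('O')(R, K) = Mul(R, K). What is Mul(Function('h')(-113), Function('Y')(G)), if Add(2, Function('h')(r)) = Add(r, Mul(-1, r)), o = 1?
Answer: Rational(-628, 3) ≈ -209.33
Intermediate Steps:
Function('O')(R, K) = Mul(K, R)
Function('h')(r) = -2 (Function('h')(r) = Add(-2, Add(r, Mul(-1, r))) = Add(-2, 0) = -2)
Function('b')(P) = 2 (Function('b')(P) = Mul(Rational(1, 3), Mul(Mul(-2, -3), 1)) = Mul(Rational(1, 3), Mul(6, 1)) = Mul(Rational(1, 3), 6) = 2)
G = Rational(-296, 3) (G = Add(-64, Mul(8, Add(Mul(3, Pow(-1, -1)), Mul(4, Pow(-3, -1))))) = Add(-64, Mul(8, Add(Mul(3, -1), Mul(4, Rational(-1, 3))))) = Add(-64, Mul(8, Add(-3, Rational(-4, 3)))) = Add(-64, Mul(8, Rational(-13, 3))) = Add(-64, Rational(-104, 3)) = Rational(-296, 3) ≈ -98.667)
Function('Y')(m) = Add(6, Mul(-1, m)) (Function('Y')(m) = Add(4, Add(2, Mul(-1, m))) = Add(6, Mul(-1, m)))
Mul(Function('h')(-113), Function('Y')(G)) = Mul(-2, Add(6, Mul(-1, Rational(-296, 3)))) = Mul(-2, Add(6, Rational(296, 3))) = Mul(-2, Rational(314, 3)) = Rational(-628, 3)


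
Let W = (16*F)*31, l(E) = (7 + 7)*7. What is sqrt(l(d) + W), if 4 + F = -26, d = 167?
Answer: I*sqrt(14782) ≈ 121.58*I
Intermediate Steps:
l(E) = 98 (l(E) = 14*7 = 98)
F = -30 (F = -4 - 26 = -30)
W = -14880 (W = (16*(-30))*31 = -480*31 = -14880)
sqrt(l(d) + W) = sqrt(98 - 14880) = sqrt(-14782) = I*sqrt(14782)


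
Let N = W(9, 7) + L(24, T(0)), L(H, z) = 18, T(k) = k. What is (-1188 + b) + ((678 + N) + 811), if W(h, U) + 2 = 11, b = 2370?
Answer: 2698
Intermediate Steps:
W(h, U) = 9 (W(h, U) = -2 + 11 = 9)
N = 27 (N = 9 + 18 = 27)
(-1188 + b) + ((678 + N) + 811) = (-1188 + 2370) + ((678 + 27) + 811) = 1182 + (705 + 811) = 1182 + 1516 = 2698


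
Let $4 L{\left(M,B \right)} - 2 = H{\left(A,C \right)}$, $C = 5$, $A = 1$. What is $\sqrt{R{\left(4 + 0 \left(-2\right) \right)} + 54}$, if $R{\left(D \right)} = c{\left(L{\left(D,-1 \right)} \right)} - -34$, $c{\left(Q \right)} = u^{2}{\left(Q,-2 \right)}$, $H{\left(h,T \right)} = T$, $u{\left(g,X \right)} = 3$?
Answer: $\sqrt{97} \approx 9.8489$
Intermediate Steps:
$L{\left(M,B \right)} = \frac{7}{4}$ ($L{\left(M,B \right)} = \frac{1}{2} + \frac{1}{4} \cdot 5 = \frac{1}{2} + \frac{5}{4} = \frac{7}{4}$)
$c{\left(Q \right)} = 9$ ($c{\left(Q \right)} = 3^{2} = 9$)
$R{\left(D \right)} = 43$ ($R{\left(D \right)} = 9 - -34 = 9 + 34 = 43$)
$\sqrt{R{\left(4 + 0 \left(-2\right) \right)} + 54} = \sqrt{43 + 54} = \sqrt{97}$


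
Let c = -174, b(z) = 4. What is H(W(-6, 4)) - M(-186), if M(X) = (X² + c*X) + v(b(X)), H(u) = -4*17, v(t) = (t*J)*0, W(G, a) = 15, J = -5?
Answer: -67028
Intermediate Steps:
v(t) = 0 (v(t) = (t*(-5))*0 = -5*t*0 = 0)
H(u) = -68
M(X) = X² - 174*X (M(X) = (X² - 174*X) + 0 = X² - 174*X)
H(W(-6, 4)) - M(-186) = -68 - (-186)*(-174 - 186) = -68 - (-186)*(-360) = -68 - 1*66960 = -68 - 66960 = -67028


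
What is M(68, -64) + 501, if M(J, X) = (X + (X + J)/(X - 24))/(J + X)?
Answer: 42679/88 ≈ 484.99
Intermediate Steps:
M(J, X) = (X + (J + X)/(-24 + X))/(J + X)
M(68, -64) + 501 = (68 + (-64)**2 - 23*(-64))/((-64)**2 - 24*68 - 24*(-64) + 68*(-64)) + 501 = (68 + 4096 + 1472)/(4096 - 1632 + 1536 - 4352) + 501 = 5636/(-352) + 501 = -1/352*5636 + 501 = -1409/88 + 501 = 42679/88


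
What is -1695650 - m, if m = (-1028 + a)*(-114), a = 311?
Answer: -1777388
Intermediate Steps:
m = 81738 (m = (-1028 + 311)*(-114) = -717*(-114) = 81738)
-1695650 - m = -1695650 - 1*81738 = -1695650 - 81738 = -1777388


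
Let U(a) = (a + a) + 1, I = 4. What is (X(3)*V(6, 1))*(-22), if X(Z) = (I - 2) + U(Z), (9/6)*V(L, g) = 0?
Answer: 0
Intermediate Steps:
U(a) = 1 + 2*a (U(a) = 2*a + 1 = 1 + 2*a)
V(L, g) = 0 (V(L, g) = (⅔)*0 = 0)
X(Z) = 3 + 2*Z (X(Z) = (4 - 2) + (1 + 2*Z) = 2 + (1 + 2*Z) = 3 + 2*Z)
(X(3)*V(6, 1))*(-22) = ((3 + 2*3)*0)*(-22) = ((3 + 6)*0)*(-22) = (9*0)*(-22) = 0*(-22) = 0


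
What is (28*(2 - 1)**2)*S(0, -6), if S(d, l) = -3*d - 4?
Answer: -112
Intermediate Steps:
S(d, l) = -4 - 3*d
(28*(2 - 1)**2)*S(0, -6) = (28*(2 - 1)**2)*(-4 - 3*0) = (28*1**2)*(-4 + 0) = (28*1)*(-4) = 28*(-4) = -112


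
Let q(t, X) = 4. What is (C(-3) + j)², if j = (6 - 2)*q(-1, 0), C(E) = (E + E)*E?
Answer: 1156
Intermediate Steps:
C(E) = 2*E² (C(E) = (2*E)*E = 2*E²)
j = 16 (j = (6 - 2)*4 = 4*4 = 16)
(C(-3) + j)² = (2*(-3)² + 16)² = (2*9 + 16)² = (18 + 16)² = 34² = 1156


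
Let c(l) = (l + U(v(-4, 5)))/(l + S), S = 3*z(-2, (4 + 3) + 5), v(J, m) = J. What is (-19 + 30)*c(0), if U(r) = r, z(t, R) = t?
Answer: 22/3 ≈ 7.3333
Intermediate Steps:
S = -6 (S = 3*(-2) = -6)
c(l) = (-4 + l)/(-6 + l) (c(l) = (l - 4)/(l - 6) = (-4 + l)/(-6 + l))
(-19 + 30)*c(0) = (-19 + 30)*((-4 + 0)/(-6 + 0)) = 11*(-4/(-6)) = 11*(-⅙*(-4)) = 11*(⅔) = 22/3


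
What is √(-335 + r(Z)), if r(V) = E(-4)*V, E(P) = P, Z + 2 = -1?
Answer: I*√323 ≈ 17.972*I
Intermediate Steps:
Z = -3 (Z = -2 - 1 = -3)
r(V) = -4*V
√(-335 + r(Z)) = √(-335 - 4*(-3)) = √(-335 + 12) = √(-323) = I*√323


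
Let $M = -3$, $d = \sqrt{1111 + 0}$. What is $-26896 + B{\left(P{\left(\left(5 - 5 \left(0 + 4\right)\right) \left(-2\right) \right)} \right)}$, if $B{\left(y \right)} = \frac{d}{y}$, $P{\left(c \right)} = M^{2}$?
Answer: $-26896 + \frac{\sqrt{1111}}{9} \approx -26892.0$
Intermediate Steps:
$d = \sqrt{1111} \approx 33.332$
$P{\left(c \right)} = 9$ ($P{\left(c \right)} = \left(-3\right)^{2} = 9$)
$B{\left(y \right)} = \frac{\sqrt{1111}}{y}$
$-26896 + B{\left(P{\left(\left(5 - 5 \left(0 + 4\right)\right) \left(-2\right) \right)} \right)} = -26896 + \frac{\sqrt{1111}}{9}$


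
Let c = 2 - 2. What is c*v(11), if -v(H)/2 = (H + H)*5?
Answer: 0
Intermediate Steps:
v(H) = -20*H (v(H) = -2*(H + H)*5 = -2*2*H*5 = -20*H)
c = 0
c*v(11) = 0*(-20*11) = 0*(-220) = 0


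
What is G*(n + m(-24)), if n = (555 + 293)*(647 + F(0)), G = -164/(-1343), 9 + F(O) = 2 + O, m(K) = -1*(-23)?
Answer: 89009852/1343 ≈ 66277.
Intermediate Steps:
m(K) = 23
F(O) = -7 + O (F(O) = -9 + (2 + O) = -7 + O)
G = 164/1343 (G = -164*(-1/1343) = 164/1343 ≈ 0.12211)
n = 542720 (n = (555 + 293)*(647 + (-7 + 0)) = 848*(647 - 7) = 848*640 = 542720)
G*(n + m(-24)) = 164*(542720 + 23)/1343 = (164/1343)*542743 = 89009852/1343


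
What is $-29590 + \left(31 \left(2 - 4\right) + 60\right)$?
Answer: $-29592$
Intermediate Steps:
$-29590 + \left(31 \left(2 - 4\right) + 60\right) = -29590 + \left(31 \left(-2\right) + 60\right) = -29590 + \left(-62 + 60\right) = -29590 - 2 = -29592$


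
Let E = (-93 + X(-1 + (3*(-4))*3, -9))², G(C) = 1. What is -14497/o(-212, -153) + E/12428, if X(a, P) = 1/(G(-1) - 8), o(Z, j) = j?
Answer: 2223326999/23293179 ≈ 95.450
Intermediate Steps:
X(a, P) = -⅐ (X(a, P) = 1/(1 - 8) = 1/(-7) = -⅐)
E = 425104/49 (E = (-93 - ⅐)² = (-652/7)² = 425104/49 ≈ 8675.6)
-14497/o(-212, -153) + E/12428 = -14497/(-153) + (425104/49)/12428 = -14497*(-1/153) + (425104/49)*(1/12428) = 14497/153 + 106276/152243 = 2223326999/23293179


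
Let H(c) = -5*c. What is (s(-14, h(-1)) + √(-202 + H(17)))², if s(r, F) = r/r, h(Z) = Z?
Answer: (1 + I*√287)² ≈ -286.0 + 33.882*I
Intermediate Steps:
s(r, F) = 1
(s(-14, h(-1)) + √(-202 + H(17)))² = (1 + √(-202 - 5*17))² = (1 + √(-202 - 85))² = (1 + √(-287))² = (1 + I*√287)²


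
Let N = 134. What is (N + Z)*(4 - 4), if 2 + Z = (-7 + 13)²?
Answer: 0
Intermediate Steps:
Z = 34 (Z = -2 + (-7 + 13)² = -2 + 6² = -2 + 36 = 34)
(N + Z)*(4 - 4) = (134 + 34)*(4 - 4) = 168*0 = 0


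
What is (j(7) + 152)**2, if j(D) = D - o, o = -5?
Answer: 26896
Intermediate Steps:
j(D) = 5 + D (j(D) = D - 1*(-5) = D + 5 = 5 + D)
(j(7) + 152)**2 = ((5 + 7) + 152)**2 = (12 + 152)**2 = 164**2 = 26896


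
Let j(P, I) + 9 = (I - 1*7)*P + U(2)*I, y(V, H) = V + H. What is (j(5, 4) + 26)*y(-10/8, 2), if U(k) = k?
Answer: 15/2 ≈ 7.5000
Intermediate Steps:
y(V, H) = H + V
j(P, I) = -9 + 2*I + P*(-7 + I) (j(P, I) = -9 + ((I - 1*7)*P + 2*I) = -9 + ((I - 7)*P + 2*I) = -9 + ((-7 + I)*P + 2*I) = -9 + (P*(-7 + I) + 2*I) = -9 + (2*I + P*(-7 + I)) = -9 + 2*I + P*(-7 + I))
(j(5, 4) + 26)*y(-10/8, 2) = ((-9 - 7*5 + 2*4 + 4*5) + 26)*(2 - 10/8) = ((-9 - 35 + 8 + 20) + 26)*(2 - 10*1/8) = (-16 + 26)*(2 - 5/4) = 10*(3/4) = 15/2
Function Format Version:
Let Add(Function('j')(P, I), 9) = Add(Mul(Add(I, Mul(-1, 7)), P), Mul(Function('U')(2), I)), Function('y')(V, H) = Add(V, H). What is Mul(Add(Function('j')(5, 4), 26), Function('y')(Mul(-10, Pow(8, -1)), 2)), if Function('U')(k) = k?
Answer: Rational(15, 2) ≈ 7.5000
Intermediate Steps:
Function('y')(V, H) = Add(H, V)
Function('j')(P, I) = Add(-9, Mul(2, I), Mul(P, Add(-7, I))) (Function('j')(P, I) = Add(-9, Add(Mul(Add(I, Mul(-1, 7)), P), Mul(2, I))) = Add(-9, Add(Mul(Add(I, -7), P), Mul(2, I))) = Add(-9, Add(Mul(Add(-7, I), P), Mul(2, I))) = Add(-9, Add(Mul(P, Add(-7, I)), Mul(2, I))) = Add(-9, Add(Mul(2, I), Mul(P, Add(-7, I)))) = Add(-9, Mul(2, I), Mul(P, Add(-7, I))))
Mul(Add(Function('j')(5, 4), 26), Function('y')(Mul(-10, Pow(8, -1)), 2)) = Mul(Add(Add(-9, Mul(-7, 5), Mul(2, 4), Mul(4, 5)), 26), Add(2, Mul(-10, Pow(8, -1)))) = Mul(Add(Add(-9, -35, 8, 20), 26), Add(2, Mul(-10, Rational(1, 8)))) = Mul(Add(-16, 26), Add(2, Rational(-5, 4))) = Mul(10, Rational(3, 4)) = Rational(15, 2)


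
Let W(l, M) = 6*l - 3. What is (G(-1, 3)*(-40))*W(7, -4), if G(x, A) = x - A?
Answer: 6240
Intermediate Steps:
W(l, M) = -3 + 6*l
(G(-1, 3)*(-40))*W(7, -4) = ((-1 - 1*3)*(-40))*(-3 + 6*7) = ((-1 - 3)*(-40))*(-3 + 42) = -4*(-40)*39 = 160*39 = 6240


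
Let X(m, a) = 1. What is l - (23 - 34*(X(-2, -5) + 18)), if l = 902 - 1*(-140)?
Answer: 1665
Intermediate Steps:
l = 1042 (l = 902 + 140 = 1042)
l - (23 - 34*(X(-2, -5) + 18)) = 1042 - (23 - 34*(1 + 18)) = 1042 - (23 - 34*19) = 1042 - (23 - 646) = 1042 - 1*(-623) = 1042 + 623 = 1665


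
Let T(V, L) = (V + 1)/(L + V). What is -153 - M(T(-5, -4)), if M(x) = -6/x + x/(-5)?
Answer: -12547/90 ≈ -139.41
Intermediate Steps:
T(V, L) = (1 + V)/(L + V)
M(x) = -6/x - x/5 (M(x) = -6/x + x*(-⅕) = -6/x - x/5)
-153 - M(T(-5, -4)) = -153 - (-6*(-4 - 5)/(1 - 5) - (1 - 5)/(5*(-4 - 5))) = -153 - (-6/(-4/(-9)) - (-4)/(5*(-9))) = -153 - (-6/((-⅑*(-4))) - (-1)*(-4)/45) = -153 - (-6/4/9 - ⅕*4/9) = -153 - (-6*9/4 - 4/45) = -153 - (-27/2 - 4/45) = -153 - 1*(-1223/90) = -153 + 1223/90 = -12547/90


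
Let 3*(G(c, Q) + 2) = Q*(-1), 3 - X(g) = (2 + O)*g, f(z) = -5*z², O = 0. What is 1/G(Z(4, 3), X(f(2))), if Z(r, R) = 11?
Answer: -3/49 ≈ -0.061224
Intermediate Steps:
X(g) = 3 - 2*g (X(g) = 3 - (2 + 0)*g = 3 - 2*g)
G(c, Q) = -2 - Q/3 (G(c, Q) = -2 + (Q*(-1))/3 = -2 + (-Q)/3 = -2 - Q/3)
1/G(Z(4, 3), X(f(2))) = 1/(-2 - (3 - (-10)*2²)/3) = 1/(-2 - (3 - (-10)*4)/3) = 1/(-2 - (3 - 2*(-20))/3) = 1/(-2 - (3 + 40)/3) = 1/(-2 - ⅓*43) = 1/(-2 - 43/3) = 1/(-49/3) = -3/49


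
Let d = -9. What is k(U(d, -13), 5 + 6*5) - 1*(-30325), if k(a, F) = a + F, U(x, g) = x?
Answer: 30351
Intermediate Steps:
k(a, F) = F + a
k(U(d, -13), 5 + 6*5) - 1*(-30325) = ((5 + 6*5) - 9) - 1*(-30325) = ((5 + 30) - 9) + 30325 = (35 - 9) + 30325 = 26 + 30325 = 30351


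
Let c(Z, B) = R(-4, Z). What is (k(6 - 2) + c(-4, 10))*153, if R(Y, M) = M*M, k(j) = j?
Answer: 3060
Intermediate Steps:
R(Y, M) = M**2
c(Z, B) = Z**2
(k(6 - 2) + c(-4, 10))*153 = ((6 - 2) + (-4)**2)*153 = (4 + 16)*153 = 20*153 = 3060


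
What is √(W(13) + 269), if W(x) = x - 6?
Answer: 2*√69 ≈ 16.613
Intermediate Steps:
W(x) = -6 + x
√(W(13) + 269) = √((-6 + 13) + 269) = √(7 + 269) = √276 = 2*√69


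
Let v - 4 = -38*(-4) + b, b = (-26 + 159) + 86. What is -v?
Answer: -375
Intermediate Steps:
b = 219 (b = 133 + 86 = 219)
v = 375 (v = 4 + (-38*(-4) + 219) = 4 + (152 + 219) = 4 + 371 = 375)
-v = -1*375 = -375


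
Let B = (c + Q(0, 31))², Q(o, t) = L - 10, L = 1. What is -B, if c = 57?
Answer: -2304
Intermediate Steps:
Q(o, t) = -9 (Q(o, t) = 1 - 10 = -9)
B = 2304 (B = (57 - 9)² = 48² = 2304)
-B = -1*2304 = -2304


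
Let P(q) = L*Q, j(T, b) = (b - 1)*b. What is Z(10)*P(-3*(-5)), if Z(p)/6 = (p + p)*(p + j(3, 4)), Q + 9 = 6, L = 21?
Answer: -166320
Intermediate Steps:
j(T, b) = b*(-1 + b) (j(T, b) = (-1 + b)*b = b*(-1 + b))
Q = -3 (Q = -9 + 6 = -3)
Z(p) = 12*p*(12 + p) (Z(p) = 6*((p + p)*(p + 4*(-1 + 4))) = 6*((2*p)*(p + 4*3)) = 6*((2*p)*(p + 12)) = 6*((2*p)*(12 + p)) = 6*(2*p*(12 + p)) = 12*p*(12 + p))
P(q) = -63 (P(q) = 21*(-3) = -63)
Z(10)*P(-3*(-5)) = (12*10*(12 + 10))*(-63) = (12*10*22)*(-63) = 2640*(-63) = -166320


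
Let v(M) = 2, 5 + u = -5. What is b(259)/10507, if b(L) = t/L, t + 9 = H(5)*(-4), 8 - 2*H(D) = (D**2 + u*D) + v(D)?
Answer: -71/2721313 ≈ -2.6090e-5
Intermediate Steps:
u = -10 (u = -5 - 5 = -10)
H(D) = 3 + 5*D - D**2/2 (H(D) = 4 - ((D**2 - 10*D) + 2)/2 = 4 - (2 + D**2 - 10*D)/2 = 4 + (-1 + 5*D - D**2/2) = 3 + 5*D - D**2/2)
t = -71 (t = -9 + (3 + 5*5 - 1/2*5**2)*(-4) = -9 + (3 + 25 - 1/2*25)*(-4) = -9 + (3 + 25 - 25/2)*(-4) = -9 + (31/2)*(-4) = -9 - 62 = -71)
b(L) = -71/L
b(259)/10507 = -71/259/10507 = -71*1/259*(1/10507) = -71/259*1/10507 = -71/2721313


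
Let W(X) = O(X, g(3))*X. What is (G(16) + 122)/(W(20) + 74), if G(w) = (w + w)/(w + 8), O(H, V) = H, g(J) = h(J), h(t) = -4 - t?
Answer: 185/711 ≈ 0.26020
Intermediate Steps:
g(J) = -4 - J
G(w) = 2*w/(8 + w) (G(w) = (2*w)/(8 + w) = 2*w/(8 + w))
W(X) = X**2 (W(X) = X*X = X**2)
(G(16) + 122)/(W(20) + 74) = (2*16/(8 + 16) + 122)/(20**2 + 74) = (2*16/24 + 122)/(400 + 74) = (2*16*(1/24) + 122)/474 = (4/3 + 122)*(1/474) = (370/3)*(1/474) = 185/711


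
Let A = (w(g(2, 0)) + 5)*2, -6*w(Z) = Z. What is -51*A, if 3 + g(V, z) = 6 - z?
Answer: -459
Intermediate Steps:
g(V, z) = 3 - z (g(V, z) = -3 + (6 - z) = 3 - z)
w(Z) = -Z/6
A = 9 (A = (-(3 - 1*0)/6 + 5)*2 = (-(3 + 0)/6 + 5)*2 = (-1/6*3 + 5)*2 = (-1/2 + 5)*2 = (9/2)*2 = 9)
-51*A = -51*9 = -459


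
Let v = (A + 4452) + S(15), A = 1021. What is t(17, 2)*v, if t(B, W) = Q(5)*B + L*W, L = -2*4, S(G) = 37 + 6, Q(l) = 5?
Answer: 380604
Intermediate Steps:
S(G) = 43
L = -8
v = 5516 (v = (1021 + 4452) + 43 = 5473 + 43 = 5516)
t(B, W) = -8*W + 5*B (t(B, W) = 5*B - 8*W = -8*W + 5*B)
t(17, 2)*v = (-8*2 + 5*17)*5516 = (-16 + 85)*5516 = 69*5516 = 380604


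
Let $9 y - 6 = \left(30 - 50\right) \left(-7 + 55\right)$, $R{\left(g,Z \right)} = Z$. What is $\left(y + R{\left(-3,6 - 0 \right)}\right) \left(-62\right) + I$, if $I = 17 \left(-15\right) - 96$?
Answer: $5849$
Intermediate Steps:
$y = -106$ ($y = \frac{2}{3} + \frac{\left(30 - 50\right) \left(-7 + 55\right)}{9} = \frac{2}{3} + \frac{\left(-20\right) 48}{9} = \frac{2}{3} + \frac{1}{9} \left(-960\right) = \frac{2}{3} - \frac{320}{3} = -106$)
$I = -351$ ($I = -255 - 96 = -351$)
$\left(y + R{\left(-3,6 - 0 \right)}\right) \left(-62\right) + I = \left(-106 + \left(6 - 0\right)\right) \left(-62\right) - 351 = \left(-106 + \left(6 + 0\right)\right) \left(-62\right) - 351 = \left(-106 + 6\right) \left(-62\right) - 351 = \left(-100\right) \left(-62\right) - 351 = 6200 - 351 = 5849$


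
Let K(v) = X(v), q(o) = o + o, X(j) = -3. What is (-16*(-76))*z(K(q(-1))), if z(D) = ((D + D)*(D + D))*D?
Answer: -131328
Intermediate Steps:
q(o) = 2*o
K(v) = -3
z(D) = 4*D**3 (z(D) = ((2*D)*(2*D))*D = (4*D**2)*D = 4*D**3)
(-16*(-76))*z(K(q(-1))) = (-16*(-76))*(4*(-3)**3) = 1216*(4*(-27)) = 1216*(-108) = -131328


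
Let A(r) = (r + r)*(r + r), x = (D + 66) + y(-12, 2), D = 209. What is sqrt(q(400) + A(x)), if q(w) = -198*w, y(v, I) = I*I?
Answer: 6*sqrt(6449) ≈ 481.83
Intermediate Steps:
y(v, I) = I**2
x = 279 (x = (209 + 66) + 2**2 = 275 + 4 = 279)
A(r) = 4*r**2 (A(r) = (2*r)*(2*r) = 4*r**2)
sqrt(q(400) + A(x)) = sqrt(-198*400 + 4*279**2) = sqrt(-79200 + 4*77841) = sqrt(-79200 + 311364) = sqrt(232164) = 6*sqrt(6449)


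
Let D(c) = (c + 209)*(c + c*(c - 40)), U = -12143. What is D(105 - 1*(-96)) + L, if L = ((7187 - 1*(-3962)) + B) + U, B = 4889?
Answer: 13354315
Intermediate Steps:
L = 3895 (L = ((7187 - 1*(-3962)) + 4889) - 12143 = ((7187 + 3962) + 4889) - 12143 = (11149 + 4889) - 12143 = 16038 - 12143 = 3895)
D(c) = (209 + c)*(c + c*(-40 + c))
D(105 - 1*(-96)) + L = (105 - 1*(-96))*(-8151 + (105 - 1*(-96))² + 170*(105 - 1*(-96))) + 3895 = (105 + 96)*(-8151 + (105 + 96)² + 170*(105 + 96)) + 3895 = 201*(-8151 + 201² + 170*201) + 3895 = 201*(-8151 + 40401 + 34170) + 3895 = 201*66420 + 3895 = 13350420 + 3895 = 13354315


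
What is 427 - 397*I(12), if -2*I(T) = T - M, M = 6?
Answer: 1618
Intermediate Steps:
I(T) = 3 - T/2 (I(T) = -(T - 1*6)/2 = -(T - 6)/2 = -(-6 + T)/2 = 3 - T/2)
427 - 397*I(12) = 427 - 397*(3 - 1/2*12) = 427 - 397*(3 - 6) = 427 - 397*(-3) = 427 + 1191 = 1618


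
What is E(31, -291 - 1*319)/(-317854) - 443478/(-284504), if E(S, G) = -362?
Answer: 35266061665/22607683604 ≈ 1.5599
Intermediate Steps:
E(31, -291 - 1*319)/(-317854) - 443478/(-284504) = -362/(-317854) - 443478/(-284504) = -362*(-1/317854) - 443478*(-1/284504) = 181/158927 + 221739/142252 = 35266061665/22607683604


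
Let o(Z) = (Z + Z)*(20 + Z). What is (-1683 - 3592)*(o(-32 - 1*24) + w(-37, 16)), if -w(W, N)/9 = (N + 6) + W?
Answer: -21980925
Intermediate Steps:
w(W, N) = -54 - 9*N - 9*W (w(W, N) = -9*((N + 6) + W) = -9*((6 + N) + W) = -9*(6 + N + W) = -54 - 9*N - 9*W)
o(Z) = 2*Z*(20 + Z) (o(Z) = (2*Z)*(20 + Z) = 2*Z*(20 + Z))
(-1683 - 3592)*(o(-32 - 1*24) + w(-37, 16)) = (-1683 - 3592)*(2*(-32 - 1*24)*(20 + (-32 - 1*24)) + (-54 - 9*16 - 9*(-37))) = -5275*(2*(-32 - 24)*(20 + (-32 - 24)) + (-54 - 144 + 333)) = -5275*(2*(-56)*(20 - 56) + 135) = -5275*(2*(-56)*(-36) + 135) = -5275*(4032 + 135) = -5275*4167 = -21980925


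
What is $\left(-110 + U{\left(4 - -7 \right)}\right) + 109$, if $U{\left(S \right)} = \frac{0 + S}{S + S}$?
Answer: $- \frac{1}{2} \approx -0.5$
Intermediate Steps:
$U{\left(S \right)} = \frac{1}{2}$ ($U{\left(S \right)} = \frac{S}{2 S} = S \frac{1}{2 S} = \frac{1}{2}$)
$\left(-110 + U{\left(4 - -7 \right)}\right) + 109 = \left(-110 + \frac{1}{2}\right) + 109 = - \frac{219}{2} + 109 = - \frac{1}{2}$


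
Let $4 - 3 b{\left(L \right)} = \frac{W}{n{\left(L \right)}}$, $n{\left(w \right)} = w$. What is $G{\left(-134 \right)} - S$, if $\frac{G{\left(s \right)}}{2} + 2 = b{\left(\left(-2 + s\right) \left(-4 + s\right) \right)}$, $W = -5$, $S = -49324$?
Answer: $\frac{1388531717}{28152} \approx 49323.0$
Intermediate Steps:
$b{\left(L \right)} = \frac{4}{3} + \frac{5}{3 L}$ ($b{\left(L \right)} = \frac{4}{3} - \frac{\left(-5\right) \frac{1}{L}}{3} = \frac{4}{3} + \frac{5}{3 L}$)
$G{\left(s \right)} = -4 + \frac{2 \left(5 + 4 \left(-4 + s\right) \left(-2 + s\right)\right)}{3 \left(-4 + s\right) \left(-2 + s\right)}$ ($G{\left(s \right)} = -4 + 2 \frac{5 + 4 \left(-2 + s\right) \left(-4 + s\right)}{3 \left(-2 + s\right) \left(-4 + s\right)} = -4 + 2 \frac{5 + 4 \left(-4 + s\right) \left(-2 + s\right)}{3 \left(-4 + s\right) \left(-2 + s\right)} = -4 + \frac{2 \left(5 + 4 \left(-4 + s\right) \left(-2 + s\right)\right)}{3 \left(-4 + s\right) \left(-2 + s\right)}$)
$G{\left(-134 \right)} - S = \frac{2 \left(-11 - 2 \left(-134\right)^{2} + 12 \left(-134\right)\right)}{3 \left(8 + \left(-134\right)^{2} - -804\right)} - -49324 = \frac{2 \left(-11 - 35912 - 1608\right)}{3 \left(8 + 17956 + 804\right)} + 49324 = \frac{2 \left(-11 - 35912 - 1608\right)}{3 \cdot 18768} + 49324 = \frac{2}{3} \cdot \frac{1}{18768} \left(-37531\right) + 49324 = - \frac{37531}{28152} + 49324 = \frac{1388531717}{28152}$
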